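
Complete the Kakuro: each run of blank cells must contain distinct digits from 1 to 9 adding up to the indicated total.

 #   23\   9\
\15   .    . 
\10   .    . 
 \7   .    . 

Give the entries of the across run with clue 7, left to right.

23 in 3 cells must be {6,8,9}.
The 15 across and the 9 down share only 6, so R1C2 = 6.
The 7 across and the 23 down share only 6, so R3C1 = 6.
R3C2 = 7 − 6 = 1 completes the 7 across.
R1C1 = 15 − 6 = 9 completes the 15 across.
R2C1 = 23 − 15 = 8 completes the 23 down.
R2C2 = 10 − 8 = 2 completes the 10 across.

6, 1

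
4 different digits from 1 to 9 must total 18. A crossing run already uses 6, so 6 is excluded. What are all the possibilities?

4 distinct digits from 1–9 sum between 10 and 30.
Dropping sets that contain 6.

{1,2,7,8}; {1,3,5,9}; {1,4,5,8}; {2,3,4,9}; {2,3,5,8}; {2,4,5,7}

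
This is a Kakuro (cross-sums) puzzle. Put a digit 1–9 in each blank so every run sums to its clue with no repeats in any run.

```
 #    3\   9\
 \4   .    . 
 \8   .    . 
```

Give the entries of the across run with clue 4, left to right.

4 in 2 cells must be {1,3}; 3 in 2 cells must be {1,2}.
The 4 across and the 3 down share only 1, so R1C1 = 1.
R1C2 = 4 − 1 = 3 completes the 4 across.
R2C1 = 3 − 1 = 2 completes the 3 down.
R2C2 = 8 − 2 = 6 completes the 8 across.

1 3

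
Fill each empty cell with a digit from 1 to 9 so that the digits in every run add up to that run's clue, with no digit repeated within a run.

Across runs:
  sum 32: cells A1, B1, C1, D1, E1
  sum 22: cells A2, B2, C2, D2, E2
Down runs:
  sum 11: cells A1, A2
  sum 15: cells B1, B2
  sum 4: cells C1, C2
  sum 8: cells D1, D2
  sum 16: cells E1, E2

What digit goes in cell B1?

8

4 in 2 cells must be {1,3}; 16 in 2 cells must be {7,9}.
Only 3 fits C1 under both its across sum 32 and down sum 4.
C2 = 4 − 3 = 1 completes the 4 down.
Nothing is forced directly, so branch on D1, whose candidates are 5 or 7. If D1 = 7: that forces E1 = 9, after which D2 would have to be in {2,3,4,5,6,7,8,9} for the 22 across but in {1} for the 8 down — contradiction. So D1 = 5.
D2 = 8 − 5 = 3 completes the 8 down.
No cell is forced outright now. A1 can only be 7 or 8 or 9 (the digits allowed by both its 32 across and its 11 down). If A1 = 7: that forces E1 = 9, A2 = 4, after which E2 would have to be in {5,6,8,9} for the 22 across but in {7} for the 16 down — contradiction. If A1 = 8: then A2 would have to be in {2,4,5,6,7,8,9} for the 22 across but in {3} for the 11 down — contradiction. So A1 = 9.
Given what's placed, E1 must be 7 to fit the 32 across and 16 down.
A2 = 11 − 9 = 2 completes the 11 down.
E2 = 16 − 7 = 9 completes the 16 down.
B1 = 32 − 24 = 8 completes the 32 across.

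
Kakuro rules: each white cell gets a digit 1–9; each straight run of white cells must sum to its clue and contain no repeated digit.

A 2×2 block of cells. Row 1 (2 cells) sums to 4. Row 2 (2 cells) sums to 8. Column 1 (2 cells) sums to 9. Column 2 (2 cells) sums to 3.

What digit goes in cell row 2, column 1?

6

4 in 2 cells must be {1,3}; 3 in 2 cells must be {1,2}.
The 4 across and the 3 down share only 1, so (1,2) = 1.
(2,2) = 3 − 1 = 2 completes the 3 down.
(1,1) = 4 − 1 = 3 completes the 4 across.
(2,1) = 8 − 2 = 6 completes the 8 across.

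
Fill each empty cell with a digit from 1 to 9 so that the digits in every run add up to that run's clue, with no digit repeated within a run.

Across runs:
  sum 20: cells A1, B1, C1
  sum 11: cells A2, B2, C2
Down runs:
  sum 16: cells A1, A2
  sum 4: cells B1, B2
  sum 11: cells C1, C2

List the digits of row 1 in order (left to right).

16 in 2 cells must be {7,9}; 4 in 2 cells must be {1,3}.
The 20 across and the 4 down share only 3, so B1 = 3.
The 11 across and the 16 down share only 7, so A2 = 7.
B2 = 4 − 3 = 1 completes the 4 down.
C2 = 11 − 8 = 3 completes the 11 across.
A1 = 16 − 7 = 9 completes the 16 down.
C1 = 20 − 12 = 8 completes the 20 across.

9, 3, 8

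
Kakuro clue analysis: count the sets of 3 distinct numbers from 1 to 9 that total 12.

3 distinct digits from 1–9 sum between 6 and 24.

7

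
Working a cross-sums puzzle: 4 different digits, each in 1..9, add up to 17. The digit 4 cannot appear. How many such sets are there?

4 distinct digits from 1–9 sum between 10 and 30.
Dropping sets that contain 4.
Enumerating: {1,2,5,9}, {1,2,6,8}, {1,3,5,8}, {1,3,6,7}, {2,3,5,7}.

5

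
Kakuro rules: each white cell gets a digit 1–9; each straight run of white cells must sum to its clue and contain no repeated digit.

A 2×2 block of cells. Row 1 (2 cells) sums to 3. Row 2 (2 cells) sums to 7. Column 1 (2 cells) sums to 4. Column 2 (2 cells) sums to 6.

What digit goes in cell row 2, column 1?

3

3 in 2 cells must be {1,2}; 4 in 2 cells must be {1,3}.
The 3 across and the 4 down share only 1, so (1,1) = 1.
(1,2) = 3 − 1 = 2 completes the 3 across.
(2,1) = 4 − 1 = 3 completes the 4 down.
(2,2) = 7 − 3 = 4 completes the 7 across.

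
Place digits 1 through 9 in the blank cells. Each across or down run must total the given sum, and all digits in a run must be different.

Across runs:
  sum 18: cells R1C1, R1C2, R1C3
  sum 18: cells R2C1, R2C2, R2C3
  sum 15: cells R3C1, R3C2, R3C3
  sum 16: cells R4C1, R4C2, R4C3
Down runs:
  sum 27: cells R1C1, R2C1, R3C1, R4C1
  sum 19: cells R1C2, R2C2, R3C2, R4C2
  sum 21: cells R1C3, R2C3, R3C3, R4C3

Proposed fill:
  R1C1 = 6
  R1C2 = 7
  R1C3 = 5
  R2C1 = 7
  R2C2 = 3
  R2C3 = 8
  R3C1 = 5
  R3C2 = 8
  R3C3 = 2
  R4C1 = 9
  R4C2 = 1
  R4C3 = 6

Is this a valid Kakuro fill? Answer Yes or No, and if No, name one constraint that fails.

Yes

Across: 6+7+5=18; 7+3+8=18; 5+8+2=15; 9+1+6=16. Down: 6+7+5+9=27; 7+3+8+1=19; 5+8+2+6=21. No digit repeats within any run.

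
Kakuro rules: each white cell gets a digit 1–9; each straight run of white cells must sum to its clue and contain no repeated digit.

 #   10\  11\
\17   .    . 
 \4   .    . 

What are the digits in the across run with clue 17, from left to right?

9, 8

17 in 2 cells must be {8,9}; 4 in 2 cells must be {1,3}.
The 4 across and the 11 down share only 3, so R2C2 = 3.
R1C2 = 11 − 3 = 8 completes the 11 down.
R2C1 = 4 − 3 = 1 completes the 4 across.
R1C1 = 17 − 8 = 9 completes the 17 across.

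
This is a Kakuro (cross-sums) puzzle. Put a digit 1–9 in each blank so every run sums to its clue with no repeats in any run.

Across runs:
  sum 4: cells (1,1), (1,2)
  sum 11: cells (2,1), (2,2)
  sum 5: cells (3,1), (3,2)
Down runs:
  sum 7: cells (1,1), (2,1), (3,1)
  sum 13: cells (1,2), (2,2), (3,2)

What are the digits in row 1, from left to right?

1 3

4 in 2 cells must be {1,3}; 7 in 3 cells must be {1,2,4}.
The 4 across and the 7 down share only 1, so (1,1) = 1.
(1,2) = 4 − 1 = 3 completes the 4 across.
Nothing is forced directly, so branch on (2,1), whose candidates are 2 or 4. If (2,1) = 4: then (2,2) would have to be in {7} for the 11 across but in {1,2,4,6,8,9} for the 13 down — contradiction. So (2,1) = 2.
(2,2) = 11 − 2 = 9 completes the 11 across.
(3,1) = 7 − 3 = 4 completes the 7 down.
(3,2) = 5 − 4 = 1 completes the 5 across.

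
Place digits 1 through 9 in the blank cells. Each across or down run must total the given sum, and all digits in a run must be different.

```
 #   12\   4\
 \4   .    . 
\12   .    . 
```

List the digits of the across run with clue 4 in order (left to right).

4 in 2 cells must be {1,3}.
The 4 across and the 12 down share only 3, so R1C1 = 3.
R1C2 = 4 − 3 = 1 completes the 4 across.
R2C1 = 12 − 3 = 9 completes the 12 down.
R2C2 = 12 − 9 = 3 completes the 12 across.

3 1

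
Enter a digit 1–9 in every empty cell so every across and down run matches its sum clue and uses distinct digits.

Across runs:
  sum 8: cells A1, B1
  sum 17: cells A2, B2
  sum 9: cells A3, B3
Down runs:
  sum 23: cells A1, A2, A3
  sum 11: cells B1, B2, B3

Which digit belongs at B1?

17 in 2 cells must be {8,9}; 23 in 3 cells must be {6,8,9}.
The 8 across and the 23 down share only 6, so A1 = 6.
B1 = 8 − 6 = 2 completes the 8 across.
Given what's placed, B2 must be 8 to fit the 17 across and 11 down.
A3 = 8: the only remaining digit allowed by both the 9 across and the 23 down.
B3 = 9 − 8 = 1 completes the 9 across.
A2 = 17 − 8 = 9 completes the 17 across.

2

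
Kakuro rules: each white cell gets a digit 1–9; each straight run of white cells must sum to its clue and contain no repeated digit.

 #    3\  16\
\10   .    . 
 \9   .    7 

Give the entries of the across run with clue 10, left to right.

3 in 2 cells must be {1,2}; 16 in 2 cells must be {7,9}.
R1C2 = 16 − 7 = 9 completes the 16 down.
R2C1 = 9 − 7 = 2 completes the 9 across.
R1C1 = 10 − 9 = 1 completes the 10 across.

1, 9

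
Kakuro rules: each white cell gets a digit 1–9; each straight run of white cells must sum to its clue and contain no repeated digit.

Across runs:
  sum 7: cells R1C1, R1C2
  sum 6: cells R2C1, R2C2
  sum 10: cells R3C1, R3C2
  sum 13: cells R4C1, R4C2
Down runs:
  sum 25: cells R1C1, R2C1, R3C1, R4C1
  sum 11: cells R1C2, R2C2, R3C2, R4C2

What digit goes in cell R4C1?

11 in 4 cells must be {1,2,3,5}.
Only 5 fits R4C2 under both its across sum 13 and down sum 11.
R4C1 = 13 − 5 = 8 completes the 13 across.

8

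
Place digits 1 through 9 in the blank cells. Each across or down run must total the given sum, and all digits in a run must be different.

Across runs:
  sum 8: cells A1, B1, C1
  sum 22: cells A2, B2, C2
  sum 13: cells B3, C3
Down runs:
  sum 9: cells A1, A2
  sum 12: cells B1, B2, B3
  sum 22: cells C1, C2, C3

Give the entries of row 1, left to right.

2 1 5

Only 5 fits C1 under both its across sum 8 and down sum 22.
Nothing is forced directly, so branch on C2, whose candidates are 8 or 9. If C2 = 8: that forces A2 = 5, B2 = 9, after which B3 would have to be in {4,5,6,7,8,9} for the 13 across but in {1,2} for the 12 down — contradiction. So C2 = 9.
C3 = 22 − 14 = 8 completes the 22 down.
B3 = 13 − 8 = 5 completes the 13 across.
B1 = 1: the only remaining digit allowed by both the 8 across and the 12 down.
B2 = 12 − 6 = 6 completes the 12 down.
A1 = 8 − 6 = 2 completes the 8 across.
A2 = 22 − 15 = 7 completes the 22 across.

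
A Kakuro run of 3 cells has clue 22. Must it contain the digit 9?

Yes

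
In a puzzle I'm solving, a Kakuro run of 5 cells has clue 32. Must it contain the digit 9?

Yes

Every partition of 32 into 5 distinct digits includes 9: {2,6,7,8,9}, {3,5,7,8,9}, {4,5,6,8,9}.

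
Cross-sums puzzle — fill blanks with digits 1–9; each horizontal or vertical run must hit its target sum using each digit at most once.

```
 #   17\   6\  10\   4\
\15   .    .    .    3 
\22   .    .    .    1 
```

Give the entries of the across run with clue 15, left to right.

9, 2, 1, 3

17 in 2 cells must be {8,9}; 4 in 2 cells must be {1,3}.
Given what's placed, R1C1 must be 9 to fit the 15 across and 17 down.
R2C1 = 17 − 9 = 8 completes the 17 down.
Given what's placed, R2C2 must be 4 to fit the 22 across and 6 down.
R2C3 = 22 − 13 = 9 completes the 22 across.
R1C2 = 6 − 4 = 2 completes the 6 down.
R1C3 = 15 − 14 = 1 completes the 15 across.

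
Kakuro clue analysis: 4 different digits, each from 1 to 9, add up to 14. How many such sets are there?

4 distinct digits from 1–9 sum between 10 and 30.
Enumerating: {1,2,3,8}, {1,2,4,7}, {1,2,5,6}, {1,3,4,6}, {2,3,4,5}.

5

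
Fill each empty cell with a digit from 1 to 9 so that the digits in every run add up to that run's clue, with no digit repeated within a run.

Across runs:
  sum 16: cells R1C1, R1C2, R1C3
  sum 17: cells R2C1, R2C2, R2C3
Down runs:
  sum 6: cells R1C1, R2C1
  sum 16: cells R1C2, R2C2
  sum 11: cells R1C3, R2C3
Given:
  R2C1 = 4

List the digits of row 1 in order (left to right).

2 9 5

16 in 2 cells must be {7,9}.
R1C1 = 6 − 4 = 2 completes the 6 down.
Given what's placed, R1C2 must be 9 to fit the 16 across and 16 down.
R1C3 = 16 − 11 = 5 completes the 16 across.
R2C2 = 16 − 9 = 7 completes the 16 down.
R2C3 = 17 − 11 = 6 completes the 17 across.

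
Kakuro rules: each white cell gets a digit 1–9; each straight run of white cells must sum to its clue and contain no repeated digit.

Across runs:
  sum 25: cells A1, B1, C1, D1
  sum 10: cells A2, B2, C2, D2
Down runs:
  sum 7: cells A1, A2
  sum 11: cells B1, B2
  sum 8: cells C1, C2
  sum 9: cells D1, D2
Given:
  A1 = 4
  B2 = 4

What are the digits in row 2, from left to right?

3, 4, 2, 1

10 in 4 cells must be {1,2,3,4}.
B1 = 11 − 4 = 7 completes the 11 down.
A2 = 7 − 4 = 3 completes the 7 down.
Nothing is forced directly, so branch on C1, whose candidates are 5 or 6. If C1 = 5: then D1 would have to be in {9} for the 25 across but in {1,2,3,4,5,6,7,8} for the 9 down — contradiction. So C1 = 6.
D1 = 25 − 17 = 8 completes the 25 across.
C2 = 8 − 6 = 2 completes the 8 down.
D2 = 10 − 9 = 1 completes the 10 across.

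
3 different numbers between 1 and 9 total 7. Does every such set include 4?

Yes

The only way to make 7 from 3 distinct digits is {1,2,4}, which contains 4.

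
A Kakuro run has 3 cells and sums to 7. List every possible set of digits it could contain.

{1,2,4}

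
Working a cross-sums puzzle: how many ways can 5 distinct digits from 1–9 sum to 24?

5 distinct digits from 1–9 sum between 15 and 35.

11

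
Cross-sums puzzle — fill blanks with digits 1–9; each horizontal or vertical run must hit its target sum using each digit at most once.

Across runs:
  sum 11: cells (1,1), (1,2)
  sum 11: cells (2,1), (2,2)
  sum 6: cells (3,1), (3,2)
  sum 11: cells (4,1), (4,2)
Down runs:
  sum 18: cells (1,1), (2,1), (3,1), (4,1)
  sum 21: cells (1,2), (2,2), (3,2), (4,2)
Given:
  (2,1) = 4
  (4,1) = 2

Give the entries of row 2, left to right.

(2,2) = 11 − 4 = 7 completes the 11 across.
Given what's placed, (3,1) must be 5 to fit the 6 across and 18 down.
(3,2) = 6 − 5 = 1 completes the 6 across.
(4,2) = 11 − 2 = 9 completes the 11 across.
(1,1) = 18 − 11 = 7 completes the 18 down.
(1,2) = 11 − 7 = 4 completes the 11 across.

4, 7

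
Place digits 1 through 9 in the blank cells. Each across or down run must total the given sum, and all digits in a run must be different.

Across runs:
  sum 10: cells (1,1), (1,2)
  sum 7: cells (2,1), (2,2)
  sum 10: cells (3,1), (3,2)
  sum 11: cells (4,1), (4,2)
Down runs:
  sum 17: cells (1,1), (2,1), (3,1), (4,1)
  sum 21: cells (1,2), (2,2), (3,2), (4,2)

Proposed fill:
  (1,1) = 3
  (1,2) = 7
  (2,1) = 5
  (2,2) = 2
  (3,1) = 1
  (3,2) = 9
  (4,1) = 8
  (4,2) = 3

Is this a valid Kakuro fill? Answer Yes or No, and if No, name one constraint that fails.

Across: 3+7=10; 5+2=7; 1+9=10; 8+3=11. Down: 3+5+1+8=17; 7+2+9+3=21. No digit repeats within any run.

Yes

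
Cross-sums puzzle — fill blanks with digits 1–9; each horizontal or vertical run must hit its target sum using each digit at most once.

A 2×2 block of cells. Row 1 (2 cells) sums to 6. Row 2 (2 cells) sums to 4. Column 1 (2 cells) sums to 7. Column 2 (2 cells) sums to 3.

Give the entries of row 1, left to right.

4, 2

4 in 2 cells must be {1,3}; 3 in 2 cells must be {1,2}.
The 4 across and the 3 down share only 1, so (2,2) = 1.
(1,2) = 3 − 1 = 2 completes the 3 down.
(2,1) = 4 − 1 = 3 completes the 4 across.
(1,1) = 6 − 2 = 4 completes the 6 across.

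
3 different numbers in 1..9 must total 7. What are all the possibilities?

{1,2,4}

3 distinct digits from 1–9 sum between 6 and 24.
Only one set works: {1,2,4}.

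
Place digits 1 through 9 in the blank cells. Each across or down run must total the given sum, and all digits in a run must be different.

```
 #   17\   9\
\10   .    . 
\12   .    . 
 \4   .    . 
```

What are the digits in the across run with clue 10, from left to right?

4 in 2 cells must be {1,3}.
Nothing is forced directly, so branch on R2C2, whose candidates are 3 or 4 or 5. If R2C2 = 3: that forces R2C1 = 9, R3C2 = 1, after which R1C2 would have to be in {1,2,3,4,6,7,8,9} for the 10 across but in {5} for the 9 down — contradiction. If R2C2 = 4: that forces R2C1 = 8, R3C1 = 3, after which R3C2 would have to be in {1} for the 4 across but in {2,3} for the 9 down — contradiction. So R2C2 = 5.
R2C1 = 12 − 5 = 7 completes the 12 across.
Given what's placed, R3C1 must be 1 to fit the 4 across and 17 down.
R3C2 = 4 − 1 = 3 completes the 4 across.
R1C1 = 17 − 8 = 9 completes the 17 down.
R1C2 = 10 − 9 = 1 completes the 10 across.

9 1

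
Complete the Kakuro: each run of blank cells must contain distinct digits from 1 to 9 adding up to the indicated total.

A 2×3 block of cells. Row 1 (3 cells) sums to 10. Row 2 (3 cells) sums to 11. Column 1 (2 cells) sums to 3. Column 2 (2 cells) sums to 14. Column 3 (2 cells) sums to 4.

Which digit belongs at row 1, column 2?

6

3 in 2 cells must be {1,2}; 4 in 2 cells must be {1,3}.
Nothing is forced directly, so branch on (1,2), whose candidates are 5 or 6. If (1,2) = 5: then (2,2) would have to be in {1,2,3,4,5,6,7,8} for the 11 across but in {9} for the 14 down — contradiction. So (1,2) = 6.
Given what's placed, (1,1) must be 1 to fit the 10 across and 3 down.
(1,3) = 10 − 7 = 3 completes the 10 across.
(2,1) = 3 − 1 = 2 completes the 3 down.
(2,2) = 14 − 6 = 8 completes the 14 down.
(2,3) = 11 − 10 = 1 completes the 11 across.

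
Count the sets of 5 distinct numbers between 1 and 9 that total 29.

5 distinct digits from 1–9 sum between 15 and 35.

8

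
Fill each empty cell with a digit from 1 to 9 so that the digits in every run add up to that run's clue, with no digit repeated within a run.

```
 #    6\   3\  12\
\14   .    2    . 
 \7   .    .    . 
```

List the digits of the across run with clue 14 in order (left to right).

4, 2, 8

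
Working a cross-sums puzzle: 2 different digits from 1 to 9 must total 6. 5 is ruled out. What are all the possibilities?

2 distinct digits from 1–9 sum between 3 and 17.
Dropping sets that contain 5.
Only one set works: {2,4}.

{2,4}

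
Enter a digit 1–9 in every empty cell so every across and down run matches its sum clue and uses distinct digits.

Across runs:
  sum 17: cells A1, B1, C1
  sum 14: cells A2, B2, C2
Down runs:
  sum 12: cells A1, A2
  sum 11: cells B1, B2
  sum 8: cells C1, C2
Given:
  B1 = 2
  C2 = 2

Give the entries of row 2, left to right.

3, 9, 2

C1 = 8 − 2 = 6 completes the 8 down.
B2 = 11 − 2 = 9 completes the 11 down.
A1 = 17 − 8 = 9 completes the 17 across.
A2 = 14 − 11 = 3 completes the 14 across.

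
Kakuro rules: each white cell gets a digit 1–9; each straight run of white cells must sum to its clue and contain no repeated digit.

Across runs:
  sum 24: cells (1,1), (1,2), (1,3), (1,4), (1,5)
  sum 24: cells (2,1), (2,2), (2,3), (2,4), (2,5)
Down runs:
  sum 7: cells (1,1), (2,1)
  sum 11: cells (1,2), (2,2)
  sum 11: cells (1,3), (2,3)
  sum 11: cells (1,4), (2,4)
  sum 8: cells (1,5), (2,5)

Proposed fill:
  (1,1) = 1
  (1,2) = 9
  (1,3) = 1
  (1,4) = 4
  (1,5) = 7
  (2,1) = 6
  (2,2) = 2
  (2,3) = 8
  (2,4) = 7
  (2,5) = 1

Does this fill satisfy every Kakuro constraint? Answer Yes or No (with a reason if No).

No — the across run (1,1)–(1,5) sums to 22, not 24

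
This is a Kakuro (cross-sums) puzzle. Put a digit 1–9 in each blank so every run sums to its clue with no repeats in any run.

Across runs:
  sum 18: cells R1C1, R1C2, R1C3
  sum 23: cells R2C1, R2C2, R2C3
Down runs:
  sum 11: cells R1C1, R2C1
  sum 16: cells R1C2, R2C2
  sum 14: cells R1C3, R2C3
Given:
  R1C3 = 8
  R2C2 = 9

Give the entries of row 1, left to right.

23 in 3 cells must be {6,8,9}; 16 in 2 cells must be {7,9}.
R1C2 = 16 − 9 = 7 completes the 16 down.
R2C3 = 14 − 8 = 6 completes the 14 down.
R1C1 = 18 − 15 = 3 completes the 18 across.
R2C1 = 23 − 15 = 8 completes the 23 across.

3 7 8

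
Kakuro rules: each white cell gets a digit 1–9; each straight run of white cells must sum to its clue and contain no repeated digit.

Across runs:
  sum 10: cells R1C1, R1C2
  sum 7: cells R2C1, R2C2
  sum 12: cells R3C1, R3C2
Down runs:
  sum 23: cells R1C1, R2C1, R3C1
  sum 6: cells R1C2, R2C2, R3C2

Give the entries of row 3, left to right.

23 in 3 cells must be {6,8,9}; 6 in 3 cells must be {1,2,3}.
The 7 across and the 23 down share only 6, so R2C1 = 6.
R2C2 = 7 − 6 = 1 completes the 7 across.
Given what's placed, R3C2 must be 3 to fit the 12 across and 6 down.
R1C2 = 6 − 4 = 2 completes the 6 down.
R3C1 = 12 − 3 = 9 completes the 12 across.
R1C1 = 10 − 2 = 8 completes the 10 across.

9 3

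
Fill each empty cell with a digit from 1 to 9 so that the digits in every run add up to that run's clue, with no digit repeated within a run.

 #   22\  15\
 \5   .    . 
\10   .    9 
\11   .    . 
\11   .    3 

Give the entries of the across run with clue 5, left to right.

4 1

R2C1 = 10 − 9 = 1 completes the 10 across.
Given what's placed, R3C2 must be 2 to fit the 11 across and 15 down.
R4C1 = 11 − 3 = 8 completes the 11 across.
Given what's placed, R1C1 must be 4 to fit the 5 across and 22 down.
R1C2 = 5 − 4 = 1 completes the 5 across.
R3C1 = 11 − 2 = 9 completes the 11 across.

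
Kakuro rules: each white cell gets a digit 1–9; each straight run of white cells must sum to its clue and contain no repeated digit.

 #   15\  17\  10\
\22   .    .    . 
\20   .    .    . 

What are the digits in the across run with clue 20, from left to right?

9, 8, 3

17 in 2 cells must be {8,9}.
Nothing is forced directly, so branch on R1C2, whose candidates are 8 or 9. If R1C2 = 8: that forces R1C1 = 9, after which R1C3 would have to be in {5} for the 22 across but in {1,2,3,4,6,7,8,9} for the 10 down — contradiction. So R1C2 = 9.
R2C2 = 17 − 9 = 8 completes the 17 down.
Nothing is forced directly, so branch on R2C1, whose candidates are 7 or 9. If R2C1 = 7: that forces R1C1 = 8, after which R1C3 would have to be in {5} for the 22 across but in {1,2,3,4,6,7,8,9} for the 10 down — contradiction. So R2C1 = 9.
R1C1 = 15 − 9 = 6 completes the 15 down.
R1C3 = 22 − 15 = 7 completes the 22 across.
R2C3 = 20 − 17 = 3 completes the 20 across.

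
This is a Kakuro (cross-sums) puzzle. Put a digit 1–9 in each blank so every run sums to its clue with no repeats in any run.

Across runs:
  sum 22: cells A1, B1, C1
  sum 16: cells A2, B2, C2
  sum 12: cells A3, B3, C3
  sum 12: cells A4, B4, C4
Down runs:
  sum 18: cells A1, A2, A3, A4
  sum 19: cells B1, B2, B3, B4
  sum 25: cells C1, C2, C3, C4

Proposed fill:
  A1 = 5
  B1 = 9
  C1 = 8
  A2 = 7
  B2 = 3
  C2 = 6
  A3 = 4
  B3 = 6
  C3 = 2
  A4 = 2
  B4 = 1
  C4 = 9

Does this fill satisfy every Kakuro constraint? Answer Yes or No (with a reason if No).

Yes

Across: 5+9+8=22; 7+3+6=16; 4+6+2=12; 2+1+9=12. Down: 5+7+4+2=18; 9+3+6+1=19; 8+6+2+9=25. No digit repeats within any run.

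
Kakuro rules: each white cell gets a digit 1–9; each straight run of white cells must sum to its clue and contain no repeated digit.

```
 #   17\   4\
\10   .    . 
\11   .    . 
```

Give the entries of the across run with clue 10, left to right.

9, 1

17 in 2 cells must be {8,9}; 4 in 2 cells must be {1,3}.
The 11 across and the 4 down share only 3, so R2C2 = 3.
R1C2 = 4 − 3 = 1 completes the 4 down.
R2C1 = 11 − 3 = 8 completes the 11 across.
R1C1 = 10 − 1 = 9 completes the 10 across.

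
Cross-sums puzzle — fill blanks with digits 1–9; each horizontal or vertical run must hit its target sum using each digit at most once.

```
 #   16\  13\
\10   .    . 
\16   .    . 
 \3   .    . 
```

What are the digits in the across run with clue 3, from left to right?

16 in 2 cells must be {7,9}; 3 in 2 cells must be {1,2}.
Nothing is forced directly, so branch on R2C1, whose candidates are 7 or 9. If R2C1 = 7: that forces R2C2 = 9, R3C1 = 1, after which R3C2 would have to be in {2} for the 3 across but in {1,3} for the 13 down — contradiction. So R2C1 = 9.
R2C2 = 16 − 9 = 7 completes the 16 across.
Nothing is forced directly, so branch on R3C1, whose candidates are 1 or 2. If R3C1 = 2: then R1C1 would have to be in {1,2,3,4,6,7,8,9} for the 10 across but in {5} for the 16 down — contradiction. So R3C1 = 1.
R1C1 = 16 − 10 = 6 completes the 16 down.
R1C2 = 10 − 6 = 4 completes the 10 across.
R3C2 = 3 − 1 = 2 completes the 3 across.

1 2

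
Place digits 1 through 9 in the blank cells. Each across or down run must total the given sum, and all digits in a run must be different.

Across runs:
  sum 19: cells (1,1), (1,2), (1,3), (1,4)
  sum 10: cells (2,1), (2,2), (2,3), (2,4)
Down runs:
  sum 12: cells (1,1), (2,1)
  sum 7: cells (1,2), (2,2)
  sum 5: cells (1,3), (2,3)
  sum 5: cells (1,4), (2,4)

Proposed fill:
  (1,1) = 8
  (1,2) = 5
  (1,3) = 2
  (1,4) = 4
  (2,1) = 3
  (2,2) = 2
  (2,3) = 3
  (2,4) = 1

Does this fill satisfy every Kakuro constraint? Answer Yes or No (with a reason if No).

No — the down run (1,1)–(2,1) sums to 11, not 12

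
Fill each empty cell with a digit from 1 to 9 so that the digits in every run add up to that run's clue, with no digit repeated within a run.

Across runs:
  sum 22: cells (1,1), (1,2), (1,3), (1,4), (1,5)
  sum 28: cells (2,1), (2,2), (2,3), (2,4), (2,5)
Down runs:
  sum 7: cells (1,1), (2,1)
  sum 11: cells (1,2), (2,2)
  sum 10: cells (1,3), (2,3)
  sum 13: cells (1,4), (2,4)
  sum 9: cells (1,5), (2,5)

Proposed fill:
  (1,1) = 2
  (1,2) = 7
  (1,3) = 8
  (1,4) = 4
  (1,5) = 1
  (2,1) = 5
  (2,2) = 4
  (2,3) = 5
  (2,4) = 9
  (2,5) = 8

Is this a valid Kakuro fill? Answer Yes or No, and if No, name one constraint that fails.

No — the down run (1,3)–(2,3) sums to 13, not 10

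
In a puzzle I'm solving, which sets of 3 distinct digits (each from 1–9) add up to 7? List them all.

{1,2,4}

3 distinct digits from 1–9 sum between 6 and 24.
Only one set works: {1,2,4}.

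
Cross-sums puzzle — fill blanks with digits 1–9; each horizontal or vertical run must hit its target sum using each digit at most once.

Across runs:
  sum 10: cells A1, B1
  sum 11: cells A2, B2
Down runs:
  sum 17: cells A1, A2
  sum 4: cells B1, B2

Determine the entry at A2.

8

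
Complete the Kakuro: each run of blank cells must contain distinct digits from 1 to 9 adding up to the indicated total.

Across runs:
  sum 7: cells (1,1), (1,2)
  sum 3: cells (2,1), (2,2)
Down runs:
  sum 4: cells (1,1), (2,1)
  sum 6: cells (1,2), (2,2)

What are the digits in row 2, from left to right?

1, 2

3 in 2 cells must be {1,2}; 4 in 2 cells must be {1,3}.
The 3 across and the 4 down share only 1, so (2,1) = 1.
(2,2) = 3 − 1 = 2 completes the 3 across.
(1,1) = 4 − 1 = 3 completes the 4 down.
(1,2) = 7 − 3 = 4 completes the 7 across.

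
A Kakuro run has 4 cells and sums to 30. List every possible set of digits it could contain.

4 distinct digits from 1–9 sum between 10 and 30.
Only one set works: {6,7,8,9}.

{6,7,8,9}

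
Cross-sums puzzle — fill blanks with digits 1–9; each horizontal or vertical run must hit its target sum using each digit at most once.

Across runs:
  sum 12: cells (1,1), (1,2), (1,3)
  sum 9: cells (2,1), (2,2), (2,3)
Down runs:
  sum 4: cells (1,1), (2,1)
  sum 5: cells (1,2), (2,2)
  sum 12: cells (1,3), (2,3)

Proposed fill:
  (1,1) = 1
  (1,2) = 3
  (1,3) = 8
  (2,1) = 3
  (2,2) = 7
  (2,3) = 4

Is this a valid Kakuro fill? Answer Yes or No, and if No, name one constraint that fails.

No — the down run (1,2)–(2,2) sums to 10, not 5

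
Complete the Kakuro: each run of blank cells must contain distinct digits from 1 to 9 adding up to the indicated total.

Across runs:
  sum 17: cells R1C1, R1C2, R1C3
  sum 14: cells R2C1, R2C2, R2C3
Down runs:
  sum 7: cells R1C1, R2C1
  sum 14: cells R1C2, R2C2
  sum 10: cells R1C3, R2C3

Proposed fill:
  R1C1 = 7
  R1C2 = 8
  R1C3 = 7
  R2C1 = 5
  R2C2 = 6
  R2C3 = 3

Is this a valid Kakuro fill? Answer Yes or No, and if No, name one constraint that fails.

No — the across run R1C1–R1C3 sums to 22, not 17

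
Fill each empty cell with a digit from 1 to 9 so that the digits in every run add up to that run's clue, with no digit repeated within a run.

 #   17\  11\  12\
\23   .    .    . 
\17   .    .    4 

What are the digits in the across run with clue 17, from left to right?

8 5 4

23 in 3 cells must be {6,8,9}; 17 in 2 cells must be {8,9}.
R1C3 = 12 − 4 = 8 completes the 12 down.
Given what's placed, R2C1 must be 8 to fit the 17 across and 17 down.
R2C2 = 17 − 12 = 5 completes the 17 across.
R1C1 = 17 − 8 = 9 completes the 17 down.
R1C2 = 23 − 17 = 6 completes the 23 across.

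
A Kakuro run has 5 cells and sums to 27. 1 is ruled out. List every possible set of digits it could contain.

{2,3,5,8,9}; {2,3,6,7,9}; {2,4,5,7,9}; {2,4,6,7,8}; {3,4,5,6,9}; {3,4,5,7,8}

5 distinct digits from 1–9 sum between 15 and 35.
Dropping sets that contain 1.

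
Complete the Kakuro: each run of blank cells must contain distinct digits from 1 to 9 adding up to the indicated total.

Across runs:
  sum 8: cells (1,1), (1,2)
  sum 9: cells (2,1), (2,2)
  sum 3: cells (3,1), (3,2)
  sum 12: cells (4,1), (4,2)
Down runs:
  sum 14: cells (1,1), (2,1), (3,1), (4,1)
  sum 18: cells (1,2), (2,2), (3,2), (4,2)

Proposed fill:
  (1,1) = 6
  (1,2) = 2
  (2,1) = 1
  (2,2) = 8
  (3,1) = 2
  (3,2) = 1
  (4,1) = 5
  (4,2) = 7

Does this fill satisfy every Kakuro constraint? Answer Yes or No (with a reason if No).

Yes

Across: 6+2=8; 1+8=9; 2+1=3; 5+7=12. Down: 6+1+2+5=14; 2+8+1+7=18. No digit repeats within any run.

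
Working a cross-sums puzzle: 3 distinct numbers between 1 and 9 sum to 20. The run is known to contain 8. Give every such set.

{3,8,9}; {5,7,8}

3 distinct digits from 1–9 sum between 6 and 24.
Keeping only sets containing 8.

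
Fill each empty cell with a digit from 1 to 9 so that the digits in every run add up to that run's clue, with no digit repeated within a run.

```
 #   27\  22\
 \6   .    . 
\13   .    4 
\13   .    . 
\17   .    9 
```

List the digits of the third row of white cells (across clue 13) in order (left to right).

17 in 2 cells must be {8,9}.
R2C1 = 13 − 4 = 9 completes the 13 across.
R4C1 = 17 − 9 = 8 completes the 17 across.
Given what's placed, R1C1 must be 4 to fit the 6 across and 27 down.
R1C2 = 6 − 4 = 2 completes the 6 across.
R3C1 = 27 − 21 = 6 completes the 27 down.
R3C2 = 13 − 6 = 7 completes the 13 across.

6 7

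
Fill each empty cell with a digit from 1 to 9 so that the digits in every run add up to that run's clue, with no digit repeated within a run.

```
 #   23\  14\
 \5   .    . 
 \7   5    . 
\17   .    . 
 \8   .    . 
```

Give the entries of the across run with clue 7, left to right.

17 in 2 cells must be {8,9}.
R2C2 = 7 − 5 = 2 completes the 7 across.
R3C2 = 8: the only remaining digit allowed by both the 17 across and the 14 down.
R3C1 = 17 − 8 = 9 completes the 17 across.
No cell is forced outright now. R1C2 can only be 1 or 3 (the digits allowed by both its 5 across and its 14 down). If R1C2 = 1: then R1C1 would have to be in {4} for the 5 across but in {1,2,3,6,7,8} for the 23 down — contradiction. So R1C2 = 3.
R1C1 = 5 − 3 = 2 completes the 5 across.
R4C1 = 23 − 16 = 7 completes the 23 down.
R4C2 = 8 − 7 = 1 completes the 8 across.

5 2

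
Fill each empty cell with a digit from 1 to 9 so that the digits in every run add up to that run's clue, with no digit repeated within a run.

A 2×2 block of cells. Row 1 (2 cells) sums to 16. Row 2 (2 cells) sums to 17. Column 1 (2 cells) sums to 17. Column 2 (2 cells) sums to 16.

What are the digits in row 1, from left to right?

9, 7

16 in 2 cells must be {7,9}; 17 in 2 cells must be {8,9}.
The 16 across and the 17 down share only 9, so (1,1) = 9.
(1,2) = 16 − 9 = 7 completes the 16 across.
(2,1) = 17 − 9 = 8 completes the 17 down.
(2,2) = 17 − 8 = 9 completes the 17 across.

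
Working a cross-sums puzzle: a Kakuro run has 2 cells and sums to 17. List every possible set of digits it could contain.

2 distinct digits from 1–9 sum between 3 and 17.
Only one set works: {8,9}.

{8,9}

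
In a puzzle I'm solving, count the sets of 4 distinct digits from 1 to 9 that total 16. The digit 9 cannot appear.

4 distinct digits from 1–9 sum between 10 and 30.
Dropping sets that contain 9.

7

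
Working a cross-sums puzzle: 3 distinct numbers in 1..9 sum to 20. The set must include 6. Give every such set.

3 distinct digits from 1–9 sum between 6 and 24.
Keeping only sets containing 6.
Only one set works: {5,6,9}.

{5,6,9}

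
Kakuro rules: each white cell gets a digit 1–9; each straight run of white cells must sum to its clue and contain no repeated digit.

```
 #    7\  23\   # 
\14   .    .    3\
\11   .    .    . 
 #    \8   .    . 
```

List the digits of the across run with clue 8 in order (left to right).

6 2

23 in 3 cells must be {6,8,9}; 3 in 2 cells must be {1,2}.
The 8 across and the 23 down share only 6, so R3C2 = 6.
R3C3 = 8 − 6 = 2 completes the 8 across.
R2C2 = 8: the only remaining digit allowed by both the 11 across and the 23 down.
R2C3 = 3 − 2 = 1 completes the 3 down.
R1C2 = 23 − 14 = 9 completes the 23 down.
R2C1 = 11 − 9 = 2 completes the 11 across.
R1C1 = 14 − 9 = 5 completes the 14 across.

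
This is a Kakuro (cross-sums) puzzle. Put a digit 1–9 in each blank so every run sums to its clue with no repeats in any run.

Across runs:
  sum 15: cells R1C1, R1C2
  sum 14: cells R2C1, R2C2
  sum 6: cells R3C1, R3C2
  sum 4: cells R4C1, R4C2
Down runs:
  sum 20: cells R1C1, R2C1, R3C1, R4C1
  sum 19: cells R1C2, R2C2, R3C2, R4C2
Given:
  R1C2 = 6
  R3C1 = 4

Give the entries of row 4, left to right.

1, 3

4 in 2 cells must be {1,3}.
R1C1 = 15 − 6 = 9 completes the 15 across.
R3C2 = 6 − 4 = 2 completes the 6 across.
Given what's placed, R4C1 must be 1 to fit the 4 across and 20 down.
R4C2 = 4 − 1 = 3 completes the 4 across.
R2C1 = 20 − 14 = 6 completes the 20 down.
R2C2 = 14 − 6 = 8 completes the 14 across.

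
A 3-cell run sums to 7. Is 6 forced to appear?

No

The only way to make 7 from 3 distinct digits is {1,2,4}, which does not contain 6.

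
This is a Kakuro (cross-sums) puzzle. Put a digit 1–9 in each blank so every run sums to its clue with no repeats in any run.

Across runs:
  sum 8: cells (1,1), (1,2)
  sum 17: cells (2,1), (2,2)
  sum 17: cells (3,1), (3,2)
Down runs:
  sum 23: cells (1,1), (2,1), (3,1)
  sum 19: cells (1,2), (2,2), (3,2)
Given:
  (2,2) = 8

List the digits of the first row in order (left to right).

6 2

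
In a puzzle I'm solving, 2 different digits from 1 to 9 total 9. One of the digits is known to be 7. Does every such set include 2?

Yes

The only way to make 9 from 2 distinct digits under that restriction is {2,7}, which contains 2.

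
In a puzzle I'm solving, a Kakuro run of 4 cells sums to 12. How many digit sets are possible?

4 distinct digits from 1–9 sum between 10 and 30.
Enumerating: {1,2,3,6}, {1,2,4,5}.

2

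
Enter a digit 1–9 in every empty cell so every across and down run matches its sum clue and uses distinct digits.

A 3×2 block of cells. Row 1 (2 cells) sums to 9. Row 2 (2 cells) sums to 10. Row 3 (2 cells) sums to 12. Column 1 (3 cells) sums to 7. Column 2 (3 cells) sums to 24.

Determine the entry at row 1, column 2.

7 in 3 cells must be {1,2,4}; 24 in 3 cells must be {7,8,9}.
The 12 across and the 7 down share only 4, so (3,1) = 4.
(3,2) = 12 − 4 = 8 completes the 12 across.
Given what's placed, (1,2) must be 7 to fit the 9 across and 24 down.
(2,2) = 24 − 15 = 9 completes the 24 down.
(1,1) = 9 − 7 = 2 completes the 9 across.
(2,1) = 10 − 9 = 1 completes the 10 across.

7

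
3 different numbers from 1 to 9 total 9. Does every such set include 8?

Counterexample: {1,2,6} sums to 9 without using 8.

No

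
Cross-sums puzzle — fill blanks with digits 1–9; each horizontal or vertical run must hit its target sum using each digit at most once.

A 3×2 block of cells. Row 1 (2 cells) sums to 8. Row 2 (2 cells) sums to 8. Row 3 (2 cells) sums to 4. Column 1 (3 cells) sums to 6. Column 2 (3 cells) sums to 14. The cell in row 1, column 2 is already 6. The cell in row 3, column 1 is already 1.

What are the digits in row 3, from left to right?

1 3

4 in 2 cells must be {1,3}; 6 in 3 cells must be {1,2,3}.
(1,1) = 8 − 6 = 2 completes the 8 across.
(2,1) = 6 − 3 = 3 completes the 6 down.
(2,2) = 8 − 3 = 5 completes the 8 across.
(3,2) = 4 − 1 = 3 completes the 4 across.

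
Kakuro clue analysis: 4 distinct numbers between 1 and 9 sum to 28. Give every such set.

{4,7,8,9}; {5,6,8,9}

4 distinct digits from 1–9 sum between 10 and 30.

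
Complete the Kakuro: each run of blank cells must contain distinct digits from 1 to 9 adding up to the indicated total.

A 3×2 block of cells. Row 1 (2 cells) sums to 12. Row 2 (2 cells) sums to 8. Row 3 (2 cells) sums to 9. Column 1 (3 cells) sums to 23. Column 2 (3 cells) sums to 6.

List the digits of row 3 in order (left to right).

23 in 3 cells must be {6,8,9}; 6 in 3 cells must be {1,2,3}.
The 12 across and the 6 down share only 3, so (1,2) = 3.
The 8 across and the 23 down share only 6, so (2,1) = 6.
(2,2) = 8 − 6 = 2 completes the 8 across.
(3,1) = 8: the only remaining digit allowed by both the 9 across and the 23 down.
(3,2) = 9 − 8 = 1 completes the 9 across.
(1,1) = 12 − 3 = 9 completes the 12 across.

8, 1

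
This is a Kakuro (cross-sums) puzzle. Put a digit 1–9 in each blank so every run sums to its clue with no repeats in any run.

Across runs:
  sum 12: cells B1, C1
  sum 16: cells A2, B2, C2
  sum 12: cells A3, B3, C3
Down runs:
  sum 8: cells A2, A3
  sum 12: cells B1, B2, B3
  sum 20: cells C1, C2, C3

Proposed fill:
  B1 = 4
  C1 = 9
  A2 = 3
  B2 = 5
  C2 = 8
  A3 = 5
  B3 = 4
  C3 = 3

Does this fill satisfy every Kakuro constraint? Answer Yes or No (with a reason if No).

No — the down run B1–B3 sums to 13, not 12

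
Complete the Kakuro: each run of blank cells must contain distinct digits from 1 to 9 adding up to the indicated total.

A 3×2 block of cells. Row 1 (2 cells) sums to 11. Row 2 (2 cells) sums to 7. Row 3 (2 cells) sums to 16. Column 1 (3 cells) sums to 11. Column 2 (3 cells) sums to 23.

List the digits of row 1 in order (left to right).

3 8

16 in 2 cells must be {7,9}; 23 in 3 cells must be {6,8,9}.
The 7 across and the 23 down share only 6, so (2,2) = 6.
The 16 across and the 11 down share only 7, so (3,1) = 7.
(3,2) = 16 − 7 = 9 completes the 16 across.
(1,1) = 3: the only remaining digit allowed by both the 11 across and the 11 down.
(1,2) = 11 − 3 = 8 completes the 11 across.
(2,1) = 7 − 6 = 1 completes the 7 across.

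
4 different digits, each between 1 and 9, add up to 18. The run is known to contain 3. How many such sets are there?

4 distinct digits from 1–9 sum between 10 and 30.
Keeping only sets containing 3.
Enumerating: {1,3,5,9}, {1,3,6,8}, {2,3,4,9}, {2,3,5,8}, {2,3,6,7}, {3,4,5,6}.

6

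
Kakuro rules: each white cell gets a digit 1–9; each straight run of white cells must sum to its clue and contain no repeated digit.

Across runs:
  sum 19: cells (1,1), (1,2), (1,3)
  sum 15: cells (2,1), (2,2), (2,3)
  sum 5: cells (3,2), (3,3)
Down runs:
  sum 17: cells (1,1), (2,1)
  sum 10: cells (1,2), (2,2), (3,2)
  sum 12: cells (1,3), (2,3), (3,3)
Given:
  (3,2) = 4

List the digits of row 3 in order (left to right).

17 in 2 cells must be {8,9}.
Given what's placed, (1,2) must be 5 to fit the 19 across and 10 down.
(2,2) = 10 − 9 = 1 completes the 10 down.
(3,3) = 5 − 4 = 1 completes the 5 across.
(1,1) = 8: the only remaining digit allowed by both the 19 across and the 17 down.
(1,3) = 19 − 13 = 6 completes the 19 across.
(2,1) = 17 − 8 = 9 completes the 17 down.
(2,3) = 15 − 10 = 5 completes the 15 across.

4, 1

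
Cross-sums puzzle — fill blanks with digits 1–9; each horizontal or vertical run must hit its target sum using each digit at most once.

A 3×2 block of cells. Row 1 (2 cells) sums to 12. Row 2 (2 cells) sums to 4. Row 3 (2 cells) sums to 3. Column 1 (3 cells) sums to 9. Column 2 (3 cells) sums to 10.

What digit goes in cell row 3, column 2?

2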